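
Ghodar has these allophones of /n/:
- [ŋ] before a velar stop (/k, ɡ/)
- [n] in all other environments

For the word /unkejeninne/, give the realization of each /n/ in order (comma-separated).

Occurrence 1 (position 2): before a velar stop → [ŋ].
Occurrence 2 (position 7): no conditioning environment matches → elsewhere allophone [n].
Occurrence 3 (position 9): no conditioning environment matches → elsewhere allophone [n].
Occurrence 4 (position 10): no conditioning environment matches → elsewhere allophone [n].

[ŋ], [n], [n], [n]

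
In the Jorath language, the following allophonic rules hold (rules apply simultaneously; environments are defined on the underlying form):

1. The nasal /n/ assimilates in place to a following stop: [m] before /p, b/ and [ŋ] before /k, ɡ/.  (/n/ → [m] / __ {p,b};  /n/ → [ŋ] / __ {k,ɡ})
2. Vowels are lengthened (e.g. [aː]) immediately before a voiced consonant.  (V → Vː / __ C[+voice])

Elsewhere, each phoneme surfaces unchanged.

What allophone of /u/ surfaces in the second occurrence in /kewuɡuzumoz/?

[uː]

/u/ (between /ɡ/ and /z/) occurs before a voiced consonant → [uː] by rule 2.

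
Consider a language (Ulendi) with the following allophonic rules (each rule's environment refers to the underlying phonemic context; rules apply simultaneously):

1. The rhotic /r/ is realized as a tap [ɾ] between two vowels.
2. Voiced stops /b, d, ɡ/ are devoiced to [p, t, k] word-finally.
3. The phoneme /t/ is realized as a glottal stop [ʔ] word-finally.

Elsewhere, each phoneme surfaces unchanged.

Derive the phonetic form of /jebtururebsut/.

/b/ (between /e/ and /t/): rule 2 targets it, but not word-finally → unchanged [b].
/t/ (between /b/ and /u/): rule 3 targets it, but not word-finally → unchanged [t].
/r/ (between /u/ and /u/): between two vowels, so rule 1 applies → [ɾ].
/r/ (between /u/ and /e/) occurs between two vowels → [ɾ] by rule 1.
/b/ — between /e/ and /s/; rule 2 does not apply here → [b].
/t/ — word-final, word-finally — surfaces as [ʔ] (rule 3).

[jebtuɾuɾebsuʔ]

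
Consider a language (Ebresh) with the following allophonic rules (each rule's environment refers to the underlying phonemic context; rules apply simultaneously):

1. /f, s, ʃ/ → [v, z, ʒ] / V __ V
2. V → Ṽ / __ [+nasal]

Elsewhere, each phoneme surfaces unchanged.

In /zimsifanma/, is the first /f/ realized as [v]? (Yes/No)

Yes

/f/ (between /i/ and /a/) occurs between two vowels → [v] by rule 1.
The actual realization is [v], which matches [v].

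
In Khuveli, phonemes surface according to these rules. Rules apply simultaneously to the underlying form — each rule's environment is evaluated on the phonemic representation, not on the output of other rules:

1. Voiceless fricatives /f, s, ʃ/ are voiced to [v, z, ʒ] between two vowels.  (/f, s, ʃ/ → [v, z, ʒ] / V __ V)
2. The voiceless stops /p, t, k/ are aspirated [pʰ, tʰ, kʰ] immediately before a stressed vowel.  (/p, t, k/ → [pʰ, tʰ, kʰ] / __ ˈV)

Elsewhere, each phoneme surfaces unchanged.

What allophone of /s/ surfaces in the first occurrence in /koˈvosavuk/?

/s/ — between /o/ and /a/, between two vowels — surfaces as [z] (rule 1).

[z]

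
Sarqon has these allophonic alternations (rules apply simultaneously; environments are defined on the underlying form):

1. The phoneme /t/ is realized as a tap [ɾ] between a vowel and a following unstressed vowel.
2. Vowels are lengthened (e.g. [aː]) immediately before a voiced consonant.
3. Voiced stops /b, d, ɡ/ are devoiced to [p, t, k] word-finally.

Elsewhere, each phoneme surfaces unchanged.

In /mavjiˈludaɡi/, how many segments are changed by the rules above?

Segments that undergo a rule: /a/ → [aː] (rule 2); /i/ → [iː] (rule 2); /u/ → [uː] (rule 2); /a/ → [aː] (rule 2).
All other segments surface unchanged.

4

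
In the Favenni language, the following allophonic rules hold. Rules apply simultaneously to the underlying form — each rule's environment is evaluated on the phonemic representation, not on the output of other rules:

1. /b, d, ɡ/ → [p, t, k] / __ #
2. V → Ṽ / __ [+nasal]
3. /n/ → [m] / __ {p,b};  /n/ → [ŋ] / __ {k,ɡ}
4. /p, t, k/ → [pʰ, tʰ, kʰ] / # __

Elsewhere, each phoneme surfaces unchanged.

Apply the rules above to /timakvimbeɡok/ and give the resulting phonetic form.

/t/ (word-initial): word-initially, so rule 4 applies → [tʰ].
/i/ meets the environment for rule 2 (before a nasal consonant) → [ĩ].
/m/ stays [m].
/a/ (between /m/ and /k/): rule 2 targets it, but not before a nasal consonant → unchanged [a].
/k/ (between /a/ and /v/): rule 4 targets it, but not word-initially → unchanged [k].
/v/ — not in any rule's target class → [v].
/i/ (between /v/ and /m/): before a nasal consonant, so rule 2 applies → [ĩ].
/m/ — not in any rule's target class → [m].
/b/ — between /m/ and /e/; rule 1 does not apply here → [b].
/e/ (between /b/ and /ɡ/) fails the environment for rule 2, so it stays [e].
/ɡ/ (between /e/ and /o/): rule 1 targets it, but not word-finally → unchanged [ɡ].
/o/ (between /ɡ/ and /k/) fails the environment for rule 2, so it stays [o].
/k/ (word-final) is in the target of rule 4 but the environment (word-initially) is not met → [k].

[tʰĩmakvĩmbeɡok]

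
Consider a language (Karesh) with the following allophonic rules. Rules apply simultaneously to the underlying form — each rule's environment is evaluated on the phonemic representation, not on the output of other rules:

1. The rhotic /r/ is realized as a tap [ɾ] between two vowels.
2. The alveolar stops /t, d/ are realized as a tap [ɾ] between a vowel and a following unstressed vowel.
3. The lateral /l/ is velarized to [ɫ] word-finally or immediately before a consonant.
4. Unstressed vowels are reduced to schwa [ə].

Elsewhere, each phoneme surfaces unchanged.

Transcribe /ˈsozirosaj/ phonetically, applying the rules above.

[ˈsozəɾəsəj]

/o/ — between /s/ and /z/; rule 4 does not apply here → [o].
/i/ (between /z/ and /r/): in an unstressed syllable, so rule 4 applies → [ə].
/r/ meets the environment for rule 1 (between two vowels) → [ɾ].
/o/ — between /r/ and /s/, in an unstressed syllable — surfaces as [ə] (rule 4).
Rule 4 applies to /a/ (between /s/ and /j/: in an unstressed syllable) → [ə].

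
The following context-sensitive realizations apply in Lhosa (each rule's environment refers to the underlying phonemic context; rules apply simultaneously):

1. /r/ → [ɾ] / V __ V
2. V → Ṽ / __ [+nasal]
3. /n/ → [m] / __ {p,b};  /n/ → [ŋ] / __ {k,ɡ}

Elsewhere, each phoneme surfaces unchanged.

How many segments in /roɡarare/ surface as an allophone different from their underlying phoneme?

Segments that undergo a rule: /r/ → [ɾ] (rule 1); /r/ → [ɾ] (rule 1).
All other segments surface unchanged.

2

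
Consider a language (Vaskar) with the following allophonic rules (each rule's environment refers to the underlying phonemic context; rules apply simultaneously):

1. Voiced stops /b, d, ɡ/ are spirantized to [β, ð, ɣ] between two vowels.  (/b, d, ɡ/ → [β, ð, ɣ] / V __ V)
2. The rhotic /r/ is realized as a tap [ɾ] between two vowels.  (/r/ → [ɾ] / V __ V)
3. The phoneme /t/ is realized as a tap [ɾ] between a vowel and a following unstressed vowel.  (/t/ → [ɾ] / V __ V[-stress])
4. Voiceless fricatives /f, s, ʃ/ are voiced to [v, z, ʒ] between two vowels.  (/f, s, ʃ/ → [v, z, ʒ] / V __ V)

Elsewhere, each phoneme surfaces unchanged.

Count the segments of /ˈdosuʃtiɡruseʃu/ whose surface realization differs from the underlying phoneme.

Segments that undergo a rule: /s/ → [z] (rule 4); /s/ → [z] (rule 4); /ʃ/ → [ʒ] (rule 4).
All other segments surface unchanged.

3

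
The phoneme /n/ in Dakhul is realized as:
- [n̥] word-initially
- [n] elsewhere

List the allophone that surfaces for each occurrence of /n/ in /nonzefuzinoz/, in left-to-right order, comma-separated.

Occurrence 1 (position 1): word-initially → [n̥].
Occurrence 2 (position 3): no conditioning environment matches → elsewhere allophone [n].
Occurrence 3 (position 10): no conditioning environment matches → elsewhere allophone [n].

[n̥], [n], [n]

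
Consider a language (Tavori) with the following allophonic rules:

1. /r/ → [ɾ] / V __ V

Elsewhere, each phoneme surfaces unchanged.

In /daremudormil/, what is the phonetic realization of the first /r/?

Rule 1 applies to /r/ (between /a/ and /e/: between two vowels) → [ɾ].

[ɾ]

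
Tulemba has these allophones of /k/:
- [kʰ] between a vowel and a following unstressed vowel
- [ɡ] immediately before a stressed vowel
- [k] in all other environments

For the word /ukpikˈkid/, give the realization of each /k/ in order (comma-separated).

[k], [k], [ɡ]

Occurrence 1 (position 2): no conditioning environment matches → elsewhere allophone [k].
Occurrence 2 (position 5): no conditioning environment matches → elsewhere allophone [k].
Occurrence 3 (position 6): immediately before a stressed vowel → [ɡ].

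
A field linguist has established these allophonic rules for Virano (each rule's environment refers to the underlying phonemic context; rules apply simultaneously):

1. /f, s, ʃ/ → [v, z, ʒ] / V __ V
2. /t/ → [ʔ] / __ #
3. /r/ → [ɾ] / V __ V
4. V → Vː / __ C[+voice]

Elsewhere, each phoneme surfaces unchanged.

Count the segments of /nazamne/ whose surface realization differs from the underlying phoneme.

2

Segments that undergo a rule: /a/ → [aː] (rule 4); /a/ → [aː] (rule 4).
All other segments surface unchanged.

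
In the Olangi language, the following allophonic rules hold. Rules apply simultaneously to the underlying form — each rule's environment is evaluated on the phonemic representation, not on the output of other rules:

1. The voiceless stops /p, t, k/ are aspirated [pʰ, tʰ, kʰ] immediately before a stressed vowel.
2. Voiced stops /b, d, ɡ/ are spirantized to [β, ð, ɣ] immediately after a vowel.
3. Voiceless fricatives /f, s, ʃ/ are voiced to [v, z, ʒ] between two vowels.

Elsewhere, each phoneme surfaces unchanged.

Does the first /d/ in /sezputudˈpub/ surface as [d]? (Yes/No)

/d/ (between /u/ and /p/): immediately after a vowel, so rule 2 applies → [ð].
The actual realization is [ð], not [d].

No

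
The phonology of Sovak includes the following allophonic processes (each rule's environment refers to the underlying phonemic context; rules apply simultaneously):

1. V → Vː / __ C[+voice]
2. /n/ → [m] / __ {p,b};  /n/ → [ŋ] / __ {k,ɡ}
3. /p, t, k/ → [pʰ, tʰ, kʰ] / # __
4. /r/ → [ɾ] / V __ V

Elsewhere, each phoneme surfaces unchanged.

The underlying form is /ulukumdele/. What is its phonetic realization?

/u/ (word-initial): before a voiced consonant, so rule 1 applies → [uː].
/l/ stays [l].
/u/ (between /l/ and /k/) is in the target of rule 1 but the environment (before a voiced consonant) is not met → [u].
/k/ (between /u/ and /u/): rule 3 targets it, but not word-initially → unchanged [k].
/u/ meets the environment for rule 1 (before a voiced consonant) → [uː].
/m/ — not in any rule's target class → [m].
/d/ stays [d].
Rule 1 applies to /e/ (between /d/ and /l/: before a voiced consonant) → [eː].
/l/ (between /e/ and /e/): no rule targets it → [l].
/e/ (word-final) fails the environment for rule 1, so it stays [e].

[uːlukuːmdeːle]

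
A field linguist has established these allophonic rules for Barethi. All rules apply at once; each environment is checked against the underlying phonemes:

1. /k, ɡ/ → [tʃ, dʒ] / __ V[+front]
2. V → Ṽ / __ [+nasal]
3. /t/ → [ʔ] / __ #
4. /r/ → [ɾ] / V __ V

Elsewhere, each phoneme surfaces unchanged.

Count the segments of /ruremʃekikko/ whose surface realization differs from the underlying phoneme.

3

Segments that undergo a rule: /r/ → [ɾ] (rule 4); /e/ → [ẽ] (rule 2); /k/ → [tʃ] (rule 1).
All other segments surface unchanged.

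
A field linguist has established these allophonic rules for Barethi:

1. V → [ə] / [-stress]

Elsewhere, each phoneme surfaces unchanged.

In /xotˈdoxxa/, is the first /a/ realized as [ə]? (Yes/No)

/a/ — word-final, in an unstressed syllable — surfaces as [ə] (rule 1).
The actual realization is [ə], which matches [ə].

Yes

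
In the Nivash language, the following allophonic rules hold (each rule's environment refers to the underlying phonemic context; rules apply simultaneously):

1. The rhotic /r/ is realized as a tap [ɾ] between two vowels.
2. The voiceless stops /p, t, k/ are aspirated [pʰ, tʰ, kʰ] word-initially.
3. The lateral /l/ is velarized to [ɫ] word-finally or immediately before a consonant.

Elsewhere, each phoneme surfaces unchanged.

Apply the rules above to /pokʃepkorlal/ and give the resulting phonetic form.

/p/ — word-initial, word-initially — surfaces as [pʰ] (rule 2).
/o/ stays [o].
/k/ (between /o/ and /ʃ/): rule 2 targets it, but not word-initially → unchanged [k].
/ʃ/ stays [ʃ].
/e/ (between /ʃ/ and /p/) is unaffected → [e].
/p/ (between /e/ and /k/) fails the environment for rule 2, so it stays [p].
/k/ (between /p/ and /o/) fails the environment for rule 2, so it stays [k].
/o/ stays [o].
/r/ (between /o/ and /l/): rule 1 targets it, but not between two vowels → unchanged [r].
/l/ — between /r/ and /a/; rule 3 does not apply here → [l].
/a/ (between /l/ and /l/) is unaffected → [a].
/l/ meets the environment for rule 3 (word-finally or immediately before a consonant) → [ɫ].

[pʰokʃepkorlaɫ]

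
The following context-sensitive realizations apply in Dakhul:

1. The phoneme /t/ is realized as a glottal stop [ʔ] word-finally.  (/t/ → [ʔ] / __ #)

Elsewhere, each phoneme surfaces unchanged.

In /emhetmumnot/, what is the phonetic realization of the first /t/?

/t/ (between /e/ and /m/) is in the target of rule 1 but the environment (word-finally) is not met → [t].

[t]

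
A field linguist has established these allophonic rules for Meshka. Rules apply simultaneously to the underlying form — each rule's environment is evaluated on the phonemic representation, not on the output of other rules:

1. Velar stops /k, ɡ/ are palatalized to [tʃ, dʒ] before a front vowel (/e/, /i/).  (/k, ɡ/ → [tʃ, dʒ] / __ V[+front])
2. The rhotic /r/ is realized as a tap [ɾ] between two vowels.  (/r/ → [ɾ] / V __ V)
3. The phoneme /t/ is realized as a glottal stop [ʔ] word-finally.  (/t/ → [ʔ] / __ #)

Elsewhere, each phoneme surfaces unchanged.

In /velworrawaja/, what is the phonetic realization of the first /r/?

/r/ (between /o/ and /r/) is in the target of rule 2 but the environment (between two vowels) is not met → [r].

[r]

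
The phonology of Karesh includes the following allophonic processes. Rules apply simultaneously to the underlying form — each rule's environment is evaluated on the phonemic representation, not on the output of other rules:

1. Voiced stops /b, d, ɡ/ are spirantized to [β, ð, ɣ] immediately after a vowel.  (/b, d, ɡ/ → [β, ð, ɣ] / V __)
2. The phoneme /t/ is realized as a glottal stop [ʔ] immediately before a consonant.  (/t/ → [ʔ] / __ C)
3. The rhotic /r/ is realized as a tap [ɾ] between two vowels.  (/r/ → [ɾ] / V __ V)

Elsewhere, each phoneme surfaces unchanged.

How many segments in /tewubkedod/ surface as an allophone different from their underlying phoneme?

3

Segments that undergo a rule: /b/ → [β] (rule 1); /d/ → [ð] (rule 1); /d/ → [ð] (rule 1).
All other segments surface unchanged.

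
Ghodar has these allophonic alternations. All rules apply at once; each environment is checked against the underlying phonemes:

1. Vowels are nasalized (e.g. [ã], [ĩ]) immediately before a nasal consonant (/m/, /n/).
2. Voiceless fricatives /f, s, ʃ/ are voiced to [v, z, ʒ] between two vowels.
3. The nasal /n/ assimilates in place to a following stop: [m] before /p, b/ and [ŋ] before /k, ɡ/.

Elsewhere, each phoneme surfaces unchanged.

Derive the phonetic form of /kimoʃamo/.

/k/ — not in any rule's target class → [k].
/i/ (between /k/ and /m/): before a nasal consonant, so rule 1 applies → [ĩ].
/m/ (between /i/ and /o/) is unaffected → [m].
/o/ — between /m/ and /ʃ/; rule 1 does not apply here → [o].
/ʃ/ — between /o/ and /a/, between two vowels — surfaces as [ʒ] (rule 2).
Rule 1 applies to /a/ (between /ʃ/ and /m/: before a nasal consonant) → [ã].
/m/ (between /a/ and /o/): no rule targets it → [m].
/o/ (word-final) fails the environment for rule 1, so it stays [o].

[kĩmoʒãmo]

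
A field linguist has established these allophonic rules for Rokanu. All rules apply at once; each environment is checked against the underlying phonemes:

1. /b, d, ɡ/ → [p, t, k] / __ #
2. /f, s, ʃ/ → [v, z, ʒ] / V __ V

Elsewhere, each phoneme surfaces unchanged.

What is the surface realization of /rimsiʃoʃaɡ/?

[rimsiʒoʒak]

/s/ (between /m/ and /i/) is in the target of rule 2 but the environment (between two vowels) is not met → [s].
Rule 2 applies to /ʃ/ (between /i/ and /o/: between two vowels) → [ʒ].
/ʃ/ — between /o/ and /a/, between two vowels — surfaces as [ʒ] (rule 2).
/ɡ/ (word-final) occurs word-finally → [k] by rule 1.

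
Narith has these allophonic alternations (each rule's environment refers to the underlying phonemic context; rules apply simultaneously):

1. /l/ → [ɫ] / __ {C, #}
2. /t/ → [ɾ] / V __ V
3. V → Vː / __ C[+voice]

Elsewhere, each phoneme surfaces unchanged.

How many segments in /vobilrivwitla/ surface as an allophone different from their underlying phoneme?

4

Segments that undergo a rule: /o/ → [oː] (rule 3); /i/ → [iː] (rule 3); /l/ → [ɫ] (rule 1); /i/ → [iː] (rule 3).
All other segments surface unchanged.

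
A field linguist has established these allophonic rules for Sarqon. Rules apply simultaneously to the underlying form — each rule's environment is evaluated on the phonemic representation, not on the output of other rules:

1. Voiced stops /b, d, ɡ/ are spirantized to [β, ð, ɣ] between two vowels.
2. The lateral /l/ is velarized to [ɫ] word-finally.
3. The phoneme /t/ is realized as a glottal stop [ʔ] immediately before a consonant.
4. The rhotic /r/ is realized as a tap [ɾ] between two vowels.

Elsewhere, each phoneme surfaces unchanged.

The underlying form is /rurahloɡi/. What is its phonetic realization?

/r/ (word-initial): rule 4 targets it, but not between two vowels → unchanged [r].
/u/ stays [u].
/r/ (between /u/ and /a/): between two vowels, so rule 4 applies → [ɾ].
/a/ (between /r/ and /h/) is unaffected → [a].
/h/ (between /a/ and /l/) is unaffected → [h].
/l/ (between /h/ and /o/) is in the target of rule 2 but the environment (word-finally) is not met → [l].
/o/ — not in any rule's target class → [o].
/ɡ/ — between /o/ and /i/, between two vowels — surfaces as [ɣ] (rule 1).
/i/ (word-final): no rule targets it → [i].

[ruɾahloɣi]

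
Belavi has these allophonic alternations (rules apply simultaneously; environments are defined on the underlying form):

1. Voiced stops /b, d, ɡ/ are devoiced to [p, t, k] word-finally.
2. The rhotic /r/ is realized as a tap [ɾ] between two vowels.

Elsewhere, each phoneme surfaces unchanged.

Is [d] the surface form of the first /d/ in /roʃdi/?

/d/ (between /ʃ/ and /i/) fails the environment for rule 1, so it stays [d].
The actual realization is [d], which matches [d].

Yes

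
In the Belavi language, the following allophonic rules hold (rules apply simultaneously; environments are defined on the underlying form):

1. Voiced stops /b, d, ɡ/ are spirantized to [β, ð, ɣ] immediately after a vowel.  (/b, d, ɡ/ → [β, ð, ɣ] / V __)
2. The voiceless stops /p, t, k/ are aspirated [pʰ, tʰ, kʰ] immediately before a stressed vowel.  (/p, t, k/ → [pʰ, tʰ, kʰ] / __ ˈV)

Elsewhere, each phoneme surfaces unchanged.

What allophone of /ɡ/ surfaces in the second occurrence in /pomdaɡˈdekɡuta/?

[ɡ]

/ɡ/ (between /k/ and /u/) fails the environment for rule 1, so it stays [ɡ].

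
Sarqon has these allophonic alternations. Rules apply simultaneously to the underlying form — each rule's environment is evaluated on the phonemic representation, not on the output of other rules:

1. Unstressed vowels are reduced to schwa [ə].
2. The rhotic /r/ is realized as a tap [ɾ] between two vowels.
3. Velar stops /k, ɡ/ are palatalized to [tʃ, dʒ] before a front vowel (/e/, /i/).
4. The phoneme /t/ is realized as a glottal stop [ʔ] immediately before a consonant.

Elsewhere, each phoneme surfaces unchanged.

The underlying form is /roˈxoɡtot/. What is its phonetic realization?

[rəˈxoɡtət]

/r/ (word-initial) is in the target of rule 2 but the environment (between two vowels) is not met → [r].
Rule 1 applies to /o/ (between /r/ and /x/: in an unstressed syllable) → [ə].
/x/ — not in any rule's target class → [x].
/o/ — between /x/ and /ɡ/; rule 1 does not apply here → [o].
/ɡ/ (between /o/ and /t/) fails the environment for rule 3, so it stays [ɡ].
/t/ (between /ɡ/ and /o/) fails the environment for rule 4, so it stays [t].
Rule 1 applies to /o/ (between /t/ and /t/: in an unstressed syllable) → [ə].
/t/ (word-final) is in the target of rule 4 but the environment (immediately before a consonant) is not met → [t].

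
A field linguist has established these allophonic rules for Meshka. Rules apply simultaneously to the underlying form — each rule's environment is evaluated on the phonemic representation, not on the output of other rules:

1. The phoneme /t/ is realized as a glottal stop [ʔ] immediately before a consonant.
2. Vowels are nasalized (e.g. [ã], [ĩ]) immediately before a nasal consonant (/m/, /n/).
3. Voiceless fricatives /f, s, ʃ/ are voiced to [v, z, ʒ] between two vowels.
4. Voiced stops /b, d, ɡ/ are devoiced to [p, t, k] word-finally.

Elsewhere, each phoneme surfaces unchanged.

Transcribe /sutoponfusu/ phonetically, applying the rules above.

[sutopõnfuzu]

/s/ (word-initial) is in the target of rule 3 but the environment (between two vowels) is not met → [s].
/u/ (between /s/ and /t/): rule 2 targets it, but not before a nasal consonant → unchanged [u].
/t/ (between /u/ and /o/) fails the environment for rule 1, so it stays [t].
/o/ (between /t/ and /p/) fails the environment for rule 2, so it stays [o].
/p/ (between /o/ and /o/): no rule targets it → [p].
/o/ meets the environment for rule 2 (before a nasal consonant) → [õ].
/n/ — not in any rule's target class → [n].
/f/ (between /n/ and /u/) is in the target of rule 3 but the environment (between two vowels) is not met → [f].
/u/ (between /f/ and /s/) fails the environment for rule 2, so it stays [u].
/s/ (between /u/ and /u/): between two vowels, so rule 3 applies → [z].
/u/ (word-final): rule 2 targets it, but not before a nasal consonant → unchanged [u].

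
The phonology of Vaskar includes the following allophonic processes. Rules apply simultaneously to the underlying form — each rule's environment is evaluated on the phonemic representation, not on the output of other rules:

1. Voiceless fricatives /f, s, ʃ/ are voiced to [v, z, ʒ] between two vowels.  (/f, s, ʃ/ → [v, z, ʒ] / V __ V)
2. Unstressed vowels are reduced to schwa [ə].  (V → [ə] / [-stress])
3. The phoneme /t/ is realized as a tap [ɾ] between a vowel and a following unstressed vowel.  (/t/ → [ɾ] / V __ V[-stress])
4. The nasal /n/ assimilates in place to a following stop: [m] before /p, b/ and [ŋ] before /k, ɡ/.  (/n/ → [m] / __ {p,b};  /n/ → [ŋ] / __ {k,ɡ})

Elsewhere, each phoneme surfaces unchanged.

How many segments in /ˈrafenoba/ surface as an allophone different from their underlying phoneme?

4

Segments that undergo a rule: /f/ → [v] (rule 1); /e/ → [ə] (rule 2); /o/ → [ə] (rule 2); /a/ → [ə] (rule 2).
All other segments surface unchanged.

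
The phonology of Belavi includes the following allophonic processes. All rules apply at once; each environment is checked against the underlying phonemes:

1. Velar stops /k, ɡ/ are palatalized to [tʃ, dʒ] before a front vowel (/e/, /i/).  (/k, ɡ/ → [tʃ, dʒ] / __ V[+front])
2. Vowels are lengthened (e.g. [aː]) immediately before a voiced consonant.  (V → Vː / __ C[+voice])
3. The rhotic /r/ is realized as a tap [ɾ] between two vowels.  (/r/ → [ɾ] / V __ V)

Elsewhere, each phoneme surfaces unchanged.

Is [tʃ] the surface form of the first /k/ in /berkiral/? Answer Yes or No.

Yes

/k/ (between /r/ and /i/): before a front vowel, so rule 1 applies → [tʃ].
The actual realization is [tʃ], which matches [tʃ].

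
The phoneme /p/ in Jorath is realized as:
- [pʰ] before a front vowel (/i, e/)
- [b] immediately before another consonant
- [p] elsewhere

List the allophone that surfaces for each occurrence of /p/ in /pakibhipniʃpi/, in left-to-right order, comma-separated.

[p], [b], [pʰ]

Occurrence 1 (position 1): no conditioning environment matches → elsewhere allophone [p].
Occurrence 2 (position 8): immediately before another consonant → [b].
Occurrence 3 (position 12): before a front vowel (/i, e/) → [pʰ].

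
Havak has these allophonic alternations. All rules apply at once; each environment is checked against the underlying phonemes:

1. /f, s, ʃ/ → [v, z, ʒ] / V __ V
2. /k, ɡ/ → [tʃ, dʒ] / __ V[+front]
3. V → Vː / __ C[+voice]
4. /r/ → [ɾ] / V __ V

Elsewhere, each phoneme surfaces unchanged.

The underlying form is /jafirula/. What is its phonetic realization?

/j/ (word-initial) is unaffected → [j].
/a/ (between /j/ and /f/) fails the environment for rule 3, so it stays [a].
Rule 1 applies to /f/ (between /a/ and /i/: between two vowels) → [v].
Rule 3 applies to /i/ (between /f/ and /r/: before a voiced consonant) → [iː].
/r/ (between /i/ and /u/): between two vowels, so rule 4 applies → [ɾ].
/u/ (between /r/ and /l/) occurs before a voiced consonant → [uː] by rule 3.
/l/ — not in any rule's target class → [l].
/a/ (word-final): rule 3 targets it, but not before a voiced consonant → unchanged [a].

[javiːɾuːla]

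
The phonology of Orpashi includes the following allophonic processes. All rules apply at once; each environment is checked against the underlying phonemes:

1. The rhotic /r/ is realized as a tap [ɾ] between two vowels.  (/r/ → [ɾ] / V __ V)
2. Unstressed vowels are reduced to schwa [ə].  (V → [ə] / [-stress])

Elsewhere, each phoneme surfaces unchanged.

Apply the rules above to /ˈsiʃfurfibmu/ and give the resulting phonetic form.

/i/ — between /s/ and /ʃ/; rule 2 does not apply here → [i].
Rule 2 applies to /u/ (between /f/ and /r/: in an unstressed syllable) → [ə].
/r/ — between /u/ and /f/; rule 1 does not apply here → [r].
/i/ — between /f/ and /b/, in an unstressed syllable — surfaces as [ə] (rule 2).
/u/ (word-final) occurs in an unstressed syllable → [ə] by rule 2.

[ˈsiʃfərfəbmə]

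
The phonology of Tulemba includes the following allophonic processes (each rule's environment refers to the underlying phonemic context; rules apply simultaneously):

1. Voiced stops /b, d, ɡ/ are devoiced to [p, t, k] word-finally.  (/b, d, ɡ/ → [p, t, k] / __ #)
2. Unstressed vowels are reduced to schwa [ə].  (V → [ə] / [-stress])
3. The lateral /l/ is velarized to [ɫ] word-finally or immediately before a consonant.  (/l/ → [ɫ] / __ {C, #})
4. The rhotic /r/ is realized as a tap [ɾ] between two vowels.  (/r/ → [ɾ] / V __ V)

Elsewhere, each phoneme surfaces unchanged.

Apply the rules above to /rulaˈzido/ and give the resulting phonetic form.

[rələˈzidə]

/r/ — word-initial; rule 4 does not apply here → [r].
/u/ (between /r/ and /l/): in an unstressed syllable, so rule 2 applies → [ə].
/l/ (between /u/ and /a/) fails the environment for rule 3, so it stays [l].
/a/ meets the environment for rule 2 (in an unstressed syllable) → [ə].
/i/ (between /z/ and /d/): rule 2 targets it, but not in an unstressed syllable → unchanged [i].
/d/ (between /i/ and /o/) is in the target of rule 1 but the environment (word-finally) is not met → [d].
/o/ meets the environment for rule 2 (in an unstressed syllable) → [ə].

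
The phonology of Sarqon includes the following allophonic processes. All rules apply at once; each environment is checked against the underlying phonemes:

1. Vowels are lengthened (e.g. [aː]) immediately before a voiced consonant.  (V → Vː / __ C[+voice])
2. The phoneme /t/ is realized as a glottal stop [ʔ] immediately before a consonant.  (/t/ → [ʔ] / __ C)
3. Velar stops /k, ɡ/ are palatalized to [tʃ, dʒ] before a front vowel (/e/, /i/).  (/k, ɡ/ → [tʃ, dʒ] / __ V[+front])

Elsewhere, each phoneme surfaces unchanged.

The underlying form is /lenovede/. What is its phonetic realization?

[leːnoːveːde]

Rule 1 applies to /e/ (between /l/ and /n/: before a voiced consonant) → [eː].
/o/ — between /n/ and /v/, before a voiced consonant — surfaces as [oː] (rule 1).
/e/ (between /v/ and /d/): before a voiced consonant, so rule 1 applies → [eː].
/e/ (word-final) fails the environment for rule 1, so it stays [e].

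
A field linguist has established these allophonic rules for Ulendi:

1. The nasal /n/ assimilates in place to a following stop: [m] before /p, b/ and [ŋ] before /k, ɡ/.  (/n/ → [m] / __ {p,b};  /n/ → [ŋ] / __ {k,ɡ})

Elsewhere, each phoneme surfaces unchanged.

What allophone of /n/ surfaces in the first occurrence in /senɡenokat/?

[ŋ]

/n/ (between /e/ and /ɡ/) occurs before a labial or velar stop → [ŋ] by rule 1.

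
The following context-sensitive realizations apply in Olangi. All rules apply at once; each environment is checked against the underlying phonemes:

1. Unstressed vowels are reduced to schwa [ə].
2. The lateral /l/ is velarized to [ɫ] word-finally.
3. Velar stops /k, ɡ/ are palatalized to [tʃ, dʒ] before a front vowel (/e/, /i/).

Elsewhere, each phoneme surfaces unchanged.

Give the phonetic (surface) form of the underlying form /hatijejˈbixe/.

[hətəjəjˈbixə]

/h/ stays [h].
/a/ (between /h/ and /t/): in an unstressed syllable, so rule 1 applies → [ə].
/t/ (between /a/ and /i/) is unaffected → [t].
/i/ (between /t/ and /j/) occurs in an unstressed syllable → [ə] by rule 1.
/j/ stays [j].
/e/ (between /j/ and /j/) occurs in an unstressed syllable → [ə] by rule 1.
/j/ (between /e/ and /b/) is unaffected → [j].
/b/ stays [b].
/i/ (between /b/ and /x/) is in the target of rule 1 but the environment (in an unstressed syllable) is not met → [i].
/x/ stays [x].
Rule 1 applies to /e/ (word-final: in an unstressed syllable) → [ə].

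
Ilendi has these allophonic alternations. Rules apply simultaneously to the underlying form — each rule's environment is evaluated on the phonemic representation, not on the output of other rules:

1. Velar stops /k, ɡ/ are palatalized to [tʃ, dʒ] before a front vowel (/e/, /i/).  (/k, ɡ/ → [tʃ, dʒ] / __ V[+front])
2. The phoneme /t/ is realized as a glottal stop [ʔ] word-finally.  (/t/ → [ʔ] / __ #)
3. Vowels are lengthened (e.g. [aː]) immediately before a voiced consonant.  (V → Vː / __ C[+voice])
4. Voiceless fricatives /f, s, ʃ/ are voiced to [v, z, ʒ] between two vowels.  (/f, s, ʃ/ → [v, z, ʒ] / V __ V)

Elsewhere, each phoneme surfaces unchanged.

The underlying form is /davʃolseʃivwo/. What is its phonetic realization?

/d/ (word-initial): no rule targets it → [d].
/a/ — between /d/ and /v/, before a voiced consonant — surfaces as [aː] (rule 3).
/v/ (between /a/ and /ʃ/) is unaffected → [v].
/ʃ/ (between /v/ and /o/) fails the environment for rule 4, so it stays [ʃ].
/o/ (between /ʃ/ and /l/): before a voiced consonant, so rule 3 applies → [oː].
/l/ stays [l].
/s/ (between /l/ and /e/): rule 4 targets it, but not between two vowels → unchanged [s].
/e/ (between /s/ and /ʃ/) is in the target of rule 3 but the environment (before a voiced consonant) is not met → [e].
/ʃ/ — between /e/ and /i/, between two vowels — surfaces as [ʒ] (rule 4).
/i/ (between /ʃ/ and /v/): before a voiced consonant, so rule 3 applies → [iː].
/v/ — not in any rule's target class → [v].
/w/ — not in any rule's target class → [w].
/o/ (word-final) is in the target of rule 3 but the environment (before a voiced consonant) is not met → [o].

[daːvʃoːlseʒiːvwo]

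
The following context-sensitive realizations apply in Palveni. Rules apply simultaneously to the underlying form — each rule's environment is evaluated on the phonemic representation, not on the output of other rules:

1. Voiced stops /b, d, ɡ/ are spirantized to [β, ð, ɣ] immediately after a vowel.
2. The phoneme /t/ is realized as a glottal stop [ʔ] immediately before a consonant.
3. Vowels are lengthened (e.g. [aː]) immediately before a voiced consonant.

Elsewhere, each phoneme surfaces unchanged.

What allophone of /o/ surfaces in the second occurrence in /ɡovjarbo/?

/o/ (word-final) is in the target of rule 3 but the environment (before a voiced consonant) is not met → [o].

[o]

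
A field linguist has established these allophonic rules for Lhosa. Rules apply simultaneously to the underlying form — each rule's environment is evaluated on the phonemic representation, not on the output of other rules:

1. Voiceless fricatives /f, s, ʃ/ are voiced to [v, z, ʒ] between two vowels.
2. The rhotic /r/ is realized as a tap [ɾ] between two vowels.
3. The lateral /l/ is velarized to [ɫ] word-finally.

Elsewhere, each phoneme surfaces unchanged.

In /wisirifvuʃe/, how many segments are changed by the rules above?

Segments that undergo a rule: /s/ → [z] (rule 1); /r/ → [ɾ] (rule 2); /ʃ/ → [ʒ] (rule 1).
All other segments surface unchanged.

3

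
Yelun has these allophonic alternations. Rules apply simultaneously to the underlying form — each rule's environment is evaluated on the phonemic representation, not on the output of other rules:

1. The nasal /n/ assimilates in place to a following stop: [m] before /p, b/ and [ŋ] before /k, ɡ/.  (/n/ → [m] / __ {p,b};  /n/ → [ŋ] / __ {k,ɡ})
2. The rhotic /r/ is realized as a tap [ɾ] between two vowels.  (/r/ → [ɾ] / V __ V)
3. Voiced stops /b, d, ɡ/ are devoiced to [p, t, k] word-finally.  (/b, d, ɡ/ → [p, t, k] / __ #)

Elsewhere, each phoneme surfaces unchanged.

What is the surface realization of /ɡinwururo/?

/ɡ/ (word-initial) fails the environment for rule 3, so it stays [ɡ].
/n/ (between /i/ and /w/): rule 1 targets it, but not before a labial or velar stop → unchanged [n].
Rule 2 applies to /r/ (between /u/ and /u/: between two vowels) → [ɾ].
/r/ (between /u/ and /o/): between two vowels, so rule 2 applies → [ɾ].

[ɡinwuɾuɾo]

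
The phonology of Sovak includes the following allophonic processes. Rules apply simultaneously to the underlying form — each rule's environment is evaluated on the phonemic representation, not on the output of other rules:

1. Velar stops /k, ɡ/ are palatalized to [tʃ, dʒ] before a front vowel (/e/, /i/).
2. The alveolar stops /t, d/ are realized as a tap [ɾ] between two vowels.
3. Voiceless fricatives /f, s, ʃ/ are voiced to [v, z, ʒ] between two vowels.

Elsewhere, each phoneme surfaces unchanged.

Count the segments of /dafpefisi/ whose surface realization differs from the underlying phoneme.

2

Segments that undergo a rule: /f/ → [v] (rule 3); /s/ → [z] (rule 3).
All other segments surface unchanged.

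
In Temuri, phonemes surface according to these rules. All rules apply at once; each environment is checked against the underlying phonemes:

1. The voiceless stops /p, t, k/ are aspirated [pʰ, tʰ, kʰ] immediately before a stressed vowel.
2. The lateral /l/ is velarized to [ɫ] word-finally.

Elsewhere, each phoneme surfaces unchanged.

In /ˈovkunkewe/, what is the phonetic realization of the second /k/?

[k]

/k/ (between /n/ and /e/): rule 1 targets it, but not immediately before a stressed vowel → unchanged [k].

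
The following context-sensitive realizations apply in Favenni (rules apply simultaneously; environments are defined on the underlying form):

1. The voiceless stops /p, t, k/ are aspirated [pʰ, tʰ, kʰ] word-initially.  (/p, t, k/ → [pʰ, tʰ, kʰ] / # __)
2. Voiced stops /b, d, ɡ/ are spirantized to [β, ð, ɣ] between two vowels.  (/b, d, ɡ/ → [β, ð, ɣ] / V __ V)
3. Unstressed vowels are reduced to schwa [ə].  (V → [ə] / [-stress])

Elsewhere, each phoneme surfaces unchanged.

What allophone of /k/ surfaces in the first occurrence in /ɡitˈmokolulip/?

[k]

/k/ — between /o/ and /o/; rule 1 does not apply here → [k].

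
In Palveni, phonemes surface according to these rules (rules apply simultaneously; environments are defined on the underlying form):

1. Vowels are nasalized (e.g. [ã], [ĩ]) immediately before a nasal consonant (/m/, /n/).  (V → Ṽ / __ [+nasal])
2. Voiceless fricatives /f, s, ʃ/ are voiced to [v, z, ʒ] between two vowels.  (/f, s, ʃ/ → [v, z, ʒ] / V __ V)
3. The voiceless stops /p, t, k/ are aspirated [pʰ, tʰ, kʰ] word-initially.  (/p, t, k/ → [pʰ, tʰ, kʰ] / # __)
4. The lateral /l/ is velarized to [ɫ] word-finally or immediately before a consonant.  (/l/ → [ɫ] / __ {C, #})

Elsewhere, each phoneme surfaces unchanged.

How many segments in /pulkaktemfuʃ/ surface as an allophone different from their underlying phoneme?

Segments that undergo a rule: /p/ → [pʰ] (rule 3); /l/ → [ɫ] (rule 4); /e/ → [ẽ] (rule 1).
All other segments surface unchanged.

3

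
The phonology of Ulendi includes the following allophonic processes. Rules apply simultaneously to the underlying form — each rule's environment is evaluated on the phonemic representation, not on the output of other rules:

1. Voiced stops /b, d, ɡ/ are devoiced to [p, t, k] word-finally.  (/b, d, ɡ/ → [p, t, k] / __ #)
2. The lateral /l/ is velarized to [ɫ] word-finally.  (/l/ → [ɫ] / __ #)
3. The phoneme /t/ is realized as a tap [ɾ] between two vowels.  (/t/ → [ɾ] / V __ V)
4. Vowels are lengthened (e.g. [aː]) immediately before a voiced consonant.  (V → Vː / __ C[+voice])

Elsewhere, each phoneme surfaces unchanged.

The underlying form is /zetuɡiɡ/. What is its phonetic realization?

[zeɾuːɡiːk]

/z/ stays [z].
/e/ (between /z/ and /t/) fails the environment for rule 4, so it stays [e].
/t/ (between /e/ and /u/): between two vowels, so rule 3 applies → [ɾ].
/u/ — between /t/ and /ɡ/, before a voiced consonant — surfaces as [uː] (rule 4).
/ɡ/ — between /u/ and /i/; rule 1 does not apply here → [ɡ].
/i/ (between /ɡ/ and /ɡ/): before a voiced consonant, so rule 4 applies → [iː].
/ɡ/ meets the environment for rule 1 (word-finally) → [k].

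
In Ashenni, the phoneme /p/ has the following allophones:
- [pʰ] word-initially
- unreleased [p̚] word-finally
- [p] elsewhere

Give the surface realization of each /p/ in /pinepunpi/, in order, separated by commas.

Occurrence 1 (position 1): word-initially → [pʰ].
Occurrence 2 (position 5): no conditioning environment matches → elsewhere allophone [p].
Occurrence 3 (position 8): no conditioning environment matches → elsewhere allophone [p].

[pʰ], [p], [p]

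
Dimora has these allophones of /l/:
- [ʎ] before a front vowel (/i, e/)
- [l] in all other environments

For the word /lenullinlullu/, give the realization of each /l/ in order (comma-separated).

[ʎ], [l], [ʎ], [l], [l], [l]

Occurrence 1 (position 1): before a front vowel (/i, e/) → [ʎ].
Occurrence 2 (position 5): no conditioning environment matches → elsewhere allophone [l].
Occurrence 3 (position 6): before a front vowel (/i, e/) → [ʎ].
Occurrence 4 (position 9): no conditioning environment matches → elsewhere allophone [l].
Occurrence 5 (position 11): no conditioning environment matches → elsewhere allophone [l].
Occurrence 6 (position 12): no conditioning environment matches → elsewhere allophone [l].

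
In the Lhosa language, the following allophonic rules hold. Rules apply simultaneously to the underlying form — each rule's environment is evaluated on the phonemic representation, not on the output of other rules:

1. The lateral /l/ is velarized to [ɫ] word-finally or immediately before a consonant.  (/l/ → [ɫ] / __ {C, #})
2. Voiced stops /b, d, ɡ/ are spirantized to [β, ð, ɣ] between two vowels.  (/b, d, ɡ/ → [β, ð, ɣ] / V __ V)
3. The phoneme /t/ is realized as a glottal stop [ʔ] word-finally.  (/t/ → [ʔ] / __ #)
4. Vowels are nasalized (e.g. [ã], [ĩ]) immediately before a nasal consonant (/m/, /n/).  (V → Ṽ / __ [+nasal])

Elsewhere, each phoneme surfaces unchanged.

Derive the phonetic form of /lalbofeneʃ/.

/l/ (word-initial): rule 1 targets it, but not word-finally or immediately before a consonant → unchanged [l].
/a/ (between /l/ and /l/): rule 4 targets it, but not before a nasal consonant → unchanged [a].
/l/ (between /a/ and /b/): word-finally or immediately before a consonant, so rule 1 applies → [ɫ].
/b/ (between /l/ and /o/) fails the environment for rule 2, so it stays [b].
/o/ (between /b/ and /f/) fails the environment for rule 4, so it stays [o].
/e/ meets the environment for rule 4 (before a nasal consonant) → [ẽ].
/e/ (between /n/ and /ʃ/): rule 4 targets it, but not before a nasal consonant → unchanged [e].

[laɫbofẽneʃ]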